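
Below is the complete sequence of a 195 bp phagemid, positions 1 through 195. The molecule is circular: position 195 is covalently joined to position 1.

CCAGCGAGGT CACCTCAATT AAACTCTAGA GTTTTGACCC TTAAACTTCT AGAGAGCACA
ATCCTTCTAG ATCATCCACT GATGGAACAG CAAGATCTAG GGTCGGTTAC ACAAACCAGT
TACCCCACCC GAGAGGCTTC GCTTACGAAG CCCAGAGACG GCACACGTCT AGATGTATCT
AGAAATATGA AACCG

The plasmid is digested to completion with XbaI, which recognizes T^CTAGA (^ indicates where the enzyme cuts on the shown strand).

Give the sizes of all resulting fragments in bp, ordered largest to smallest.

XbaI sites (TCTAGA) start at positions 25, 48, 66, 168, 178.
XbaI cuts after the first base of each site, so after positions 25, 48, 66, 168, 178.
Circular molecule, 5 cuts → 5 fragments:
  26–48 → 23 bp
  49–66 → 18 bp
  67–168 → 102 bp
  169–178 → 10 bp
  179–195 then 1–25 → 17 + 25 = 42 bp
Sorted largest to smallest: 102, 42, 23, 18, 10 bp.

102, 42, 23, 18, 10 bp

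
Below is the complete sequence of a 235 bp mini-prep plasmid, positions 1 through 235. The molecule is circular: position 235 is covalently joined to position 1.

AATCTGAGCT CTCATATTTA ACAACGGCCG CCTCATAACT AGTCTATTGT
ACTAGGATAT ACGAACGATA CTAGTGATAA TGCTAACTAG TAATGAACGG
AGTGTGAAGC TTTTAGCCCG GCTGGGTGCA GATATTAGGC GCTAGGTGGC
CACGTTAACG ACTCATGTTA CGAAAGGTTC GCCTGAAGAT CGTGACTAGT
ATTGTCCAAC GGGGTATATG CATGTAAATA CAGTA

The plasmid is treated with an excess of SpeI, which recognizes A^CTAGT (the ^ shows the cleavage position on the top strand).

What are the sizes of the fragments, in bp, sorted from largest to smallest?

109, 78, 32, 16 bp

SpeI sites (ACTAGT) start at positions 38, 70, 86, 195.
SpeI cuts after the first base of each site, so after positions 38, 70, 86, 195.
Circular molecule, 4 cuts → 4 fragments:
  39–70 → 32 bp
  71–86 → 16 bp
  87–195 → 109 bp
  196–235 then 1–38 → 40 + 38 = 78 bp
Sorted largest to smallest: 109, 78, 32, 16 bp.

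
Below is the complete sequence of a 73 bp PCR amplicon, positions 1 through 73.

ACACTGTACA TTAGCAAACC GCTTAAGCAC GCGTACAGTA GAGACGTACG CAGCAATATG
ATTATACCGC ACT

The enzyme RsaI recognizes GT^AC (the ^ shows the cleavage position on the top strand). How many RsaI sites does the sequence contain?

3

GTAC occurs starting at positions 6, 33, 46.
RsaI cuts at 3 sites.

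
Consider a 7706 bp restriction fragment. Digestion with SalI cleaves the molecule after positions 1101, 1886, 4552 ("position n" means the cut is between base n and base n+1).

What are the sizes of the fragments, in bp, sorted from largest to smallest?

Linear molecule, 3 cuts → 4 fragments:
  1101 − 0 = 1101 bp
  1886 − 1101 = 785 bp
  4552 − 1886 = 2666 bp
  7706 − 4552 = 3154 bp
Sorted largest to smallest: 3154, 2666, 1101, 785 bp.

3154, 2666, 1101, 785 bp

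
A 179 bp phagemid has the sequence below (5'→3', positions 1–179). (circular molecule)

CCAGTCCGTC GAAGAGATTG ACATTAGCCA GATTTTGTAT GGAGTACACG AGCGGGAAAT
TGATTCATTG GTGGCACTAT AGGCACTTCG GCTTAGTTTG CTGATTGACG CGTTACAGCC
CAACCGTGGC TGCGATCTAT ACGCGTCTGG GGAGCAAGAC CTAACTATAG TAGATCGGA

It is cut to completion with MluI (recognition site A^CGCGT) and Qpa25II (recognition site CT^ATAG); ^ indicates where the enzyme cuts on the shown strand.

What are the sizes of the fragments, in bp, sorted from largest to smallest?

91, 33, 30, 25 bp

MluI sites (ACGCGT) start at positions 108, 141.
MluI cuts after the first base of each site, so after positions 108, 141.
Qpa25II sites (CTATAG) start at positions 77, 165.
Qpa25II cuts after base 2 of each site, so after positions 78, 166.
Combined cut positions: 78, 108, 141, 166.
Circular molecule, 4 cuts → 4 fragments:
  79–108 → 30 bp
  109–141 → 33 bp
  142–166 → 25 bp
  167–179 then 1–78 → 13 + 78 = 91 bp
Sorted largest to smallest: 91, 33, 30, 25 bp.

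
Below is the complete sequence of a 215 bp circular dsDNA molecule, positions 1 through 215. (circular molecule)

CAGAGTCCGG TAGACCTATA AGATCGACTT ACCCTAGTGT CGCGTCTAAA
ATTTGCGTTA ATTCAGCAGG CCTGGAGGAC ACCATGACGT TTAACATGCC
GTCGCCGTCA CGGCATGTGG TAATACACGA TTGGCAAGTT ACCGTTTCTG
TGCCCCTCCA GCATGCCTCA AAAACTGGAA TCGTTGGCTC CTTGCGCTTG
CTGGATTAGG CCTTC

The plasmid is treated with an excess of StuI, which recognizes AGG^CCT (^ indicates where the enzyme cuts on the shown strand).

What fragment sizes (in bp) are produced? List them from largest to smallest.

StuI sites (AGGCCT) start at positions 68, 208.
StuI cuts after base 3 of each site, so after positions 70, 210.
Circular molecule, 2 cuts → 2 fragments:
  71–210 → 140 bp
  211–215 then 1–70 → 5 + 70 = 75 bp
Sorted largest to smallest: 140, 75 bp.

140, 75 bp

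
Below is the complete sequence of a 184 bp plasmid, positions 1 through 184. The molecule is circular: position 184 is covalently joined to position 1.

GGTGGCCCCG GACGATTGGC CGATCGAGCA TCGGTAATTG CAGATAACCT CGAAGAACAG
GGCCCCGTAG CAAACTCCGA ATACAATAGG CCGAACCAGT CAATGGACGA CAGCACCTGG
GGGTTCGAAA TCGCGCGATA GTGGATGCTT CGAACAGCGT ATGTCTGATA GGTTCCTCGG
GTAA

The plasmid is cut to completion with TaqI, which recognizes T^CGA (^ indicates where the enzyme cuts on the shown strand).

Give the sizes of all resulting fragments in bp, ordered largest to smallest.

75, 58, 26, 25 bp

TaqI sites (TCGA) start at positions 24, 50, 125, 150.
TaqI cuts after the first base of each site, so after positions 24, 50, 125, 150.
Circular molecule, 4 cuts → 4 fragments:
  25–50 → 26 bp
  51–125 → 75 bp
  126–150 → 25 bp
  151–184 then 1–24 → 34 + 24 = 58 bp
Sorted largest to smallest: 75, 58, 26, 25 bp.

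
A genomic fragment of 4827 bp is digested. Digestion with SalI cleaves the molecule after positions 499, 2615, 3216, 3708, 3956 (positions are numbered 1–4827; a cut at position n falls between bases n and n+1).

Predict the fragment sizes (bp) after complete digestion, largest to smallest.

2116, 871, 601, 499, 492, 248 bp

Linear molecule, 5 cuts → 6 fragments:
  499 − 0 = 499 bp
  2615 − 499 = 2116 bp
  3216 − 2615 = 601 bp
  3708 − 3216 = 492 bp
  3956 − 3708 = 248 bp
  4827 − 3956 = 871 bp
Sorted largest to smallest: 2116, 871, 601, 499, 492, 248 bp.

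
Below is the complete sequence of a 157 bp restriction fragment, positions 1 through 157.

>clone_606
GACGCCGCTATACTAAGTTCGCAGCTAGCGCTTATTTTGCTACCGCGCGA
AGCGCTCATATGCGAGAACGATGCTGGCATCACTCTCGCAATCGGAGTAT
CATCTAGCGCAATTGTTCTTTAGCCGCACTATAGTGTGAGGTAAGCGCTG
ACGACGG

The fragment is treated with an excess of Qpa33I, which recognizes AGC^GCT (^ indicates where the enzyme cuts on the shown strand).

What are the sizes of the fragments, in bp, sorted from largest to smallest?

93, 29, 24, 11 bp

Qpa33I sites (AGCGCT) start at positions 27, 51, 144.
Qpa33I cuts after base 3 of each site, so after positions 29, 53, 146.
Linear molecule, 3 cuts → 4 fragments:
  1–29 → 29 bp
  30–53 → 24 bp
  54–146 → 93 bp
  147–157 → 11 bp
Sorted largest to smallest: 93, 29, 24, 11 bp.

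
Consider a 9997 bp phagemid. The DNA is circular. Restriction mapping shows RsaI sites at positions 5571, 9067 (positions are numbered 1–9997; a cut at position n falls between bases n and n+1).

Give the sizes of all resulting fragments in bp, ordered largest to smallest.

Circular molecule, 2 cuts → 2 fragments:
  9067 − 5571 = 3496 bp
  wrap: 9997 − 9067 + 5571 = 6501 bp
Sorted largest to smallest: 6501, 3496 bp.

6501, 3496 bp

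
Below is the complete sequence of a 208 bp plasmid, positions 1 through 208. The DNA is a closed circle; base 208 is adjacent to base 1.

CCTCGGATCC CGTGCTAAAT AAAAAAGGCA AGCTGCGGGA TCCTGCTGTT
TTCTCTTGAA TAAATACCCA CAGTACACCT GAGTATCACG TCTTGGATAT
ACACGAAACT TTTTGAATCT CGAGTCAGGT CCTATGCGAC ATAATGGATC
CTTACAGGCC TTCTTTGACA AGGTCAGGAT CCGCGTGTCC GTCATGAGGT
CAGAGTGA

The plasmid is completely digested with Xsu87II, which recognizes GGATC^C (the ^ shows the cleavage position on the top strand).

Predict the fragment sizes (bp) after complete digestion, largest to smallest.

108, 36, 33, 31 bp

Xsu87II sites (GGATCC) start at positions 5, 38, 146, 177.
Xsu87II cuts after base 5 of each site (before the last base), so after positions 9, 42, 150, 181.
Circular molecule, 4 cuts → 4 fragments:
  10–42 → 33 bp
  43–150 → 108 bp
  151–181 → 31 bp
  182–208 then 1–9 → 27 + 9 = 36 bp
Sorted largest to smallest: 108, 36, 33, 31 bp.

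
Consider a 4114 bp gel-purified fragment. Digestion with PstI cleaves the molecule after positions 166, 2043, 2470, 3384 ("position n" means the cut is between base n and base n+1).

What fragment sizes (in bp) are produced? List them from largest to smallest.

Linear molecule, 4 cuts → 5 fragments:
  166 − 0 = 166 bp
  2043 − 166 = 1877 bp
  2470 − 2043 = 427 bp
  3384 − 2470 = 914 bp
  4114 − 3384 = 730 bp
Sorted largest to smallest: 1877, 914, 730, 427, 166 bp.

1877, 914, 730, 427, 166 bp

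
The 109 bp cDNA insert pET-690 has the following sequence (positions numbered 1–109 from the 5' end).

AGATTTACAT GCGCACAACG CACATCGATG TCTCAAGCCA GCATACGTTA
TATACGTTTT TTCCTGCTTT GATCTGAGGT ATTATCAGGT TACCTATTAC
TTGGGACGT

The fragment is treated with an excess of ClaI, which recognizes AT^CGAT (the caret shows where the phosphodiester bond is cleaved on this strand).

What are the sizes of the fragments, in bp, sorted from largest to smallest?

The ClaI site (ATCGAT) starts at position 24.
ClaI cuts after base 2 of each site, so after position 25.
Linear molecule, 1 cut → 2 fragments:
  1–25 → 25 bp
  26–109 → 84 bp
Sorted largest to smallest: 84, 25 bp.

84, 25 bp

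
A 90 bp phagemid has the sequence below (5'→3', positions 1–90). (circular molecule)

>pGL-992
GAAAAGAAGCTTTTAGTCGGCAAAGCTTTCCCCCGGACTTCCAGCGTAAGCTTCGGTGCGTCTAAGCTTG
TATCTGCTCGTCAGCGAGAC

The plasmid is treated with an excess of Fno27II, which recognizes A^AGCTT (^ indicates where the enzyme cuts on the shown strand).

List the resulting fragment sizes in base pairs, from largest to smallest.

Fno27II sites (AAGCTT) start at positions 7, 23, 48, 64.
Fno27II cuts after the first base of each site, so after positions 7, 23, 48, 64.
Circular molecule, 4 cuts → 4 fragments:
  8–23 → 16 bp
  24–48 → 25 bp
  49–64 → 16 bp
  65–90 then 1–7 → 26 + 7 = 33 bp
Sorted largest to smallest: 33, 25, 16, 16 bp.

33, 25, 16, 16 bp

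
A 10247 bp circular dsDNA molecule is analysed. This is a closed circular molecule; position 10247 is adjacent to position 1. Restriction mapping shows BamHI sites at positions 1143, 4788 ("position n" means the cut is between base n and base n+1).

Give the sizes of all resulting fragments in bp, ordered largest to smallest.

Circular molecule, 2 cuts → 2 fragments:
  4788 − 1143 = 3645 bp
  wrap: 10247 − 4788 + 1143 = 6602 bp
Sorted largest to smallest: 6602, 3645 bp.

6602, 3645 bp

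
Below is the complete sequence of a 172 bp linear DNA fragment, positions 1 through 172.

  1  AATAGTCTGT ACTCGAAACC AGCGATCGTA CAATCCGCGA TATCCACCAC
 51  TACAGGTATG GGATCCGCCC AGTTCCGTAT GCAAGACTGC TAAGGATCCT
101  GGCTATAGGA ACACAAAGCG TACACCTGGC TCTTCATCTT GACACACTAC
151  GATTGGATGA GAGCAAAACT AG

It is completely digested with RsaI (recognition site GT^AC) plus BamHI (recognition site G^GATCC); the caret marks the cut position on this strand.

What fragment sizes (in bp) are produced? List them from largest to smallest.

RsaI sites (GTAC) start at positions 9, 28, 120.
RsaI cuts after base 2 of each site, so after positions 10, 29, 121.
BamHI sites (GGATCC) start at positions 61, 94.
BamHI cuts after the first base of each site, so after positions 61, 94.
Combined cut positions: 10, 29, 61, 94, 121.
Linear molecule, 5 cuts → 6 fragments:
  1–10 → 10 bp
  11–29 → 19 bp
  30–61 → 32 bp
  62–94 → 33 bp
  95–121 → 27 bp
  122–172 → 51 bp
Sorted largest to smallest: 51, 33, 32, 27, 19, 10 bp.

51, 33, 32, 27, 19, 10 bp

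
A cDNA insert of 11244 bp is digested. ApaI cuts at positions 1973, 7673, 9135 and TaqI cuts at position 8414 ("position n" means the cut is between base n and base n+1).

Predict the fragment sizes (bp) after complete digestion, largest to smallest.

Combined cut positions (sorted): 1973, 7673, 8414, 9135.
Linear molecule, 4 cuts → 5 fragments:
  1973 − 0 = 1973 bp
  7673 − 1973 = 5700 bp
  8414 − 7673 = 741 bp
  9135 − 8414 = 721 bp
  11244 − 9135 = 2109 bp
Sorted largest to smallest: 5700, 2109, 1973, 741, 721 bp.

5700, 2109, 1973, 741, 721 bp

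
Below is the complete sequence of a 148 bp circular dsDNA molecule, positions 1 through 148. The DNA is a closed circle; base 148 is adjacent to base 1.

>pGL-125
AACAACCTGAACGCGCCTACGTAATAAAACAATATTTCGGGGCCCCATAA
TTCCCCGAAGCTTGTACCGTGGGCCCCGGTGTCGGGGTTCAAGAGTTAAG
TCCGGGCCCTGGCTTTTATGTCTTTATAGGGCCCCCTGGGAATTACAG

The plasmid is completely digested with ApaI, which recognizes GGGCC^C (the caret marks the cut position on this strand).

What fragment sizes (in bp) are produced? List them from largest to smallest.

59, 33, 31, 25 bp

ApaI sites (GGGCCC) start at positions 40, 71, 104, 129.
ApaI cuts after base 5 of each site (before the last base), so after positions 44, 75, 108, 133.
Circular molecule, 4 cuts → 4 fragments:
  45–75 → 31 bp
  76–108 → 33 bp
  109–133 → 25 bp
  134–148 then 1–44 → 15 + 44 = 59 bp
Sorted largest to smallest: 59, 33, 31, 25 bp.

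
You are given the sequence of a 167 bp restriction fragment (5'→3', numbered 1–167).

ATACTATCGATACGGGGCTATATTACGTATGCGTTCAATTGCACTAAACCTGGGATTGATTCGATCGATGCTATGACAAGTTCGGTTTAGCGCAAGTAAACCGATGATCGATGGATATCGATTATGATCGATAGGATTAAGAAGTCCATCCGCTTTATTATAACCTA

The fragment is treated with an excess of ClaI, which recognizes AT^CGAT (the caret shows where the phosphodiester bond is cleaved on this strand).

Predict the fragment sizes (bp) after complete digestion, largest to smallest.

ClaI sites (ATCGAT) start at positions 6, 64, 107, 117, 127.
ClaI cuts after base 2 of each site, so after positions 7, 65, 108, 118, 128.
Linear molecule, 5 cuts → 6 fragments:
  1–7 → 7 bp
  8–65 → 58 bp
  66–108 → 43 bp
  109–118 → 10 bp
  119–128 → 10 bp
  129–167 → 39 bp
Sorted largest to smallest: 58, 43, 39, 10, 10, 7 bp.

58, 43, 39, 10, 10, 7 bp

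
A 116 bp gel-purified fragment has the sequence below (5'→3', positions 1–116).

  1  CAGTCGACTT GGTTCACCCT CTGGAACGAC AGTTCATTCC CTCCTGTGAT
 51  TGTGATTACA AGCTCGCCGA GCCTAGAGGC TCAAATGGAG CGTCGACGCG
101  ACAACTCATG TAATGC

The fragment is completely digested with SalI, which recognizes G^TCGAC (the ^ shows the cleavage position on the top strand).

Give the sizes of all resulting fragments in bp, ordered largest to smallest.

89, 24, 3 bp

SalI sites (GTCGAC) start at positions 3, 92.
SalI cuts after the first base of each site, so after positions 3, 92.
Linear molecule, 2 cuts → 3 fragments:
  1–3 → 3 bp
  4–92 → 89 bp
  93–116 → 24 bp
Sorted largest to smallest: 89, 24, 3 bp.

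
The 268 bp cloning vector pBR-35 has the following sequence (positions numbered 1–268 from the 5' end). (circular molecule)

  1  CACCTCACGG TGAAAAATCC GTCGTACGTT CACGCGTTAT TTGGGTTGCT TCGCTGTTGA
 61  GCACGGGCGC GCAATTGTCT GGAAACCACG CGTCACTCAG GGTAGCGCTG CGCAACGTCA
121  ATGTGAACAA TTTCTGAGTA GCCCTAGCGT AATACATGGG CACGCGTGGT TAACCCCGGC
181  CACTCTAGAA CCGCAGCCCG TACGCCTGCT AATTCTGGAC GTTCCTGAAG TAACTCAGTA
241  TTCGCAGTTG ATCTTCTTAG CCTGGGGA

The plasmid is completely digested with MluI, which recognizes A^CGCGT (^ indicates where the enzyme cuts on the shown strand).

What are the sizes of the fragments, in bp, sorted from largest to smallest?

138, 74, 56 bp

MluI sites (ACGCGT) start at positions 32, 88, 162.
MluI cuts after the first base of each site, so after positions 32, 88, 162.
Circular molecule, 3 cuts → 3 fragments:
  33–88 → 56 bp
  89–162 → 74 bp
  163–268 then 1–32 → 106 + 32 = 138 bp
Sorted largest to smallest: 138, 74, 56 bp.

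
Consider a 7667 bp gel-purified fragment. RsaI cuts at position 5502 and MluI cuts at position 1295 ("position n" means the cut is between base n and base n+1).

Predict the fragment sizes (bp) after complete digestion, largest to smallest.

Combined cut positions (sorted): 1295, 5502.
Linear molecule, 2 cuts → 3 fragments:
  1295 − 0 = 1295 bp
  5502 − 1295 = 4207 bp
  7667 − 5502 = 2165 bp
Sorted largest to smallest: 4207, 2165, 1295 bp.

4207, 2165, 1295 bp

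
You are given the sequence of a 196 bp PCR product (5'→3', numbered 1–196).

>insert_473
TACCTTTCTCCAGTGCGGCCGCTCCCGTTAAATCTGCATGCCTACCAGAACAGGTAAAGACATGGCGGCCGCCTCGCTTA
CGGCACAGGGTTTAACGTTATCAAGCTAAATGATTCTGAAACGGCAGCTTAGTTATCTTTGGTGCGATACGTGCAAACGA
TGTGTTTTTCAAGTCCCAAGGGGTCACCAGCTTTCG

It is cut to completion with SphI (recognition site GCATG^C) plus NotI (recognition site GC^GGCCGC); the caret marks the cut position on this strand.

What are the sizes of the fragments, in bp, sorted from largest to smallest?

The SphI site (GCATGC) starts at position 36.
SphI cuts after base 5 of each site (before the last base), so after position 40.
NotI sites (GCGGCCGC) start at positions 15, 65.
NotI cuts after base 2 of each site, so after positions 16, 66.
Combined cut positions: 16, 40, 66.
Linear molecule, 3 cuts → 4 fragments:
  1–16 → 16 bp
  17–40 → 24 bp
  41–66 → 26 bp
  67–196 → 130 bp
Sorted largest to smallest: 130, 26, 24, 16 bp.

130, 26, 24, 16 bp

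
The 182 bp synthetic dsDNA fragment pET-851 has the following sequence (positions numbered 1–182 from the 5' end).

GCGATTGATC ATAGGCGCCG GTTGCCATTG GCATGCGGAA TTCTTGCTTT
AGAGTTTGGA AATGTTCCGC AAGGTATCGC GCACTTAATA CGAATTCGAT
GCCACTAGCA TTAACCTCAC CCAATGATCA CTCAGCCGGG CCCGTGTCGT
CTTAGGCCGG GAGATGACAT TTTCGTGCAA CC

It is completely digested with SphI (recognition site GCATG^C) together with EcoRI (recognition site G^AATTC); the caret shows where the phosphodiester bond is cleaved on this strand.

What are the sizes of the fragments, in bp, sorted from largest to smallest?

The SphI site (GCATGC) starts at position 31.
SphI cuts after base 5 of each site (before the last base), so after position 35.
EcoRI sites (GAATTC) start at positions 38, 92.
EcoRI cuts after the first base of each site, so after positions 38, 92.
Combined cut positions: 35, 38, 92.
Linear molecule, 3 cuts → 4 fragments:
  1–35 → 35 bp
  36–38 → 3 bp
  39–92 → 54 bp
  93–182 → 90 bp
Sorted largest to smallest: 90, 54, 35, 3 bp.

90, 54, 35, 3 bp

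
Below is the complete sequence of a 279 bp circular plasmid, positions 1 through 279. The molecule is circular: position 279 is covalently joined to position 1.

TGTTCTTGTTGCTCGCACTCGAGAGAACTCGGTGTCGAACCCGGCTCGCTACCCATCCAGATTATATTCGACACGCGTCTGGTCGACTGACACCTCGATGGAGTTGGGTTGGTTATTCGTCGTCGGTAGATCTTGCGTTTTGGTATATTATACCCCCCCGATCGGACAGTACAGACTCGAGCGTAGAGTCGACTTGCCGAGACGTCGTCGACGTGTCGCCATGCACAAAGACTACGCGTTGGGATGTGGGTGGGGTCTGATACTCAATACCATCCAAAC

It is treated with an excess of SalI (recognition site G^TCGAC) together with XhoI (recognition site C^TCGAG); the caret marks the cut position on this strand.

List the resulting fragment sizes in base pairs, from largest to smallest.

94, 90, 64, 19, 12 bp

SalI sites (GTCGAC) start at positions 82, 188, 207.
SalI cuts after the first base of each site, so after positions 82, 188, 207.
XhoI sites (CTCGAG) start at positions 18, 176.
XhoI cuts after the first base of each site, so after positions 18, 176.
Combined cut positions: 18, 82, 176, 188, 207.
Circular molecule, 5 cuts → 5 fragments:
  19–82 → 64 bp
  83–176 → 94 bp
  177–188 → 12 bp
  189–207 → 19 bp
  208–279 then 1–18 → 72 + 18 = 90 bp
Sorted largest to smallest: 94, 90, 64, 19, 12 bp.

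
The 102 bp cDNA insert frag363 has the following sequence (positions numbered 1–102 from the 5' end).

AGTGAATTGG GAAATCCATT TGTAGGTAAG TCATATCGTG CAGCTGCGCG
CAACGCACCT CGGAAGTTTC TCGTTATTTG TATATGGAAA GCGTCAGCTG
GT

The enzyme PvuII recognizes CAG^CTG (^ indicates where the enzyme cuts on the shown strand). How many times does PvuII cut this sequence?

2

CAGCTG occurs starting at positions 41, 95.
PvuII cuts at 2 sites.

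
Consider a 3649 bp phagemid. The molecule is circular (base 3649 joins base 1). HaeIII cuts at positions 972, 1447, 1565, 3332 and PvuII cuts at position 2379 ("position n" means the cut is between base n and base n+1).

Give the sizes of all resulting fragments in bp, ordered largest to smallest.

1289, 953, 814, 475, 118 bp

Combined cut positions (sorted): 972, 1447, 1565, 2379, 3332.
Circular molecule, 5 cuts → 5 fragments:
  1447 − 972 = 475 bp
  1565 − 1447 = 118 bp
  2379 − 1565 = 814 bp
  3332 − 2379 = 953 bp
  wrap: 3649 − 3332 + 972 = 1289 bp
Sorted largest to smallest: 1289, 953, 814, 475, 118 bp.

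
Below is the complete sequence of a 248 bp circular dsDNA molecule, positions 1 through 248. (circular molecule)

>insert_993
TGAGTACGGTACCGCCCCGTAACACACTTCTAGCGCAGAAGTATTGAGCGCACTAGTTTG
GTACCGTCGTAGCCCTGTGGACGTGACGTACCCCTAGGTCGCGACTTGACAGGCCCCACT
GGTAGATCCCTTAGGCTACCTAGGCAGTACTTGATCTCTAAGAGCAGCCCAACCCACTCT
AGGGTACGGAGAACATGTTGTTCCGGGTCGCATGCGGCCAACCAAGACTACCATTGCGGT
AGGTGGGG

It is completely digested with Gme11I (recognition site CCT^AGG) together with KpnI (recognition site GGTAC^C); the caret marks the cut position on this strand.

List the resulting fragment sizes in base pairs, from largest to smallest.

119, 52, 46, 31 bp

Gme11I sites (CCTAGG) start at positions 93, 139.
Gme11I cuts after base 3 of each site, so after positions 95, 141.
KpnI sites (GGTACC) start at positions 8, 60.
KpnI cuts after base 5 of each site (before the last base), so after positions 12, 64.
Combined cut positions: 12, 64, 95, 141.
Circular molecule, 4 cuts → 4 fragments:
  13–64 → 52 bp
  65–95 → 31 bp
  96–141 → 46 bp
  142–248 then 1–12 → 107 + 12 = 119 bp
Sorted largest to smallest: 119, 52, 46, 31 bp.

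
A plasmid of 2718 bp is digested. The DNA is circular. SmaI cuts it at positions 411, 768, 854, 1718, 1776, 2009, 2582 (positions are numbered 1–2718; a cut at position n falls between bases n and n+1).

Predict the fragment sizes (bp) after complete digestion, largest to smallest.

Circular molecule, 7 cuts → 7 fragments:
  768 − 411 = 357 bp
  854 − 768 = 86 bp
  1718 − 854 = 864 bp
  1776 − 1718 = 58 bp
  2009 − 1776 = 233 bp
  2582 − 2009 = 573 bp
  wrap: 2718 − 2582 + 411 = 547 bp
Sorted largest to smallest: 864, 573, 547, 357, 233, 86, 58 bp.

864, 573, 547, 357, 233, 86, 58 bp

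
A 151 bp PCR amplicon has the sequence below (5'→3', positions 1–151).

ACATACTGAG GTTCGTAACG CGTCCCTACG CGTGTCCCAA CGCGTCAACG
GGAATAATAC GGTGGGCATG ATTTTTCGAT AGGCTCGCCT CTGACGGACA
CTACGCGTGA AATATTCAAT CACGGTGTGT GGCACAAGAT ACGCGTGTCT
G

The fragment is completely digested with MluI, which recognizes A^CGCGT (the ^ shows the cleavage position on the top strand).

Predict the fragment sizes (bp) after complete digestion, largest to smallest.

MluI sites (ACGCGT) start at positions 18, 28, 40, 103, 141.
MluI cuts after the first base of each site, so after positions 18, 28, 40, 103, 141.
Linear molecule, 5 cuts → 6 fragments:
  1–18 → 18 bp
  19–28 → 10 bp
  29–40 → 12 bp
  41–103 → 63 bp
  104–141 → 38 bp
  142–151 → 10 bp
Sorted largest to smallest: 63, 38, 18, 12, 10, 10 bp.

63, 38, 18, 12, 10, 10 bp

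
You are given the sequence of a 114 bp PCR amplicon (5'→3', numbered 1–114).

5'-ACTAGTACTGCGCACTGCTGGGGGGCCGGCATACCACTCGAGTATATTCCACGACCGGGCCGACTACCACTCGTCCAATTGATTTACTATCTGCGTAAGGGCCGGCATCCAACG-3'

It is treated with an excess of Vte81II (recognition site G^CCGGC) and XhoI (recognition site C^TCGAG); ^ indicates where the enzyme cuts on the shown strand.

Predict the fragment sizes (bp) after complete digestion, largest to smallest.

64, 25, 13, 12 bp

Vte81II sites (GCCGGC) start at positions 25, 101.
Vte81II cuts after the first base of each site, so after positions 25, 101.
The XhoI site (CTCGAG) starts at position 37.
XhoI cuts after the first base of each site, so after position 37.
Combined cut positions: 25, 37, 101.
Linear molecule, 3 cuts → 4 fragments:
  1–25 → 25 bp
  26–37 → 12 bp
  38–101 → 64 bp
  102–114 → 13 bp
Sorted largest to smallest: 64, 25, 13, 12 bp.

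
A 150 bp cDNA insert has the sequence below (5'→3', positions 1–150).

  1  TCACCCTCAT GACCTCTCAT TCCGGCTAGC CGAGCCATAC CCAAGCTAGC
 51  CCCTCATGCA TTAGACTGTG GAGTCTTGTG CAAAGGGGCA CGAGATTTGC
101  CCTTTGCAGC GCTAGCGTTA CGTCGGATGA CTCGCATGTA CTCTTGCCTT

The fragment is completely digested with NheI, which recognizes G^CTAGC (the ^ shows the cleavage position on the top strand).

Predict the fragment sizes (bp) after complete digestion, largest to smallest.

NheI sites (GCTAGC) start at positions 25, 45, 111.
NheI cuts after the first base of each site, so after positions 25, 45, 111.
Linear molecule, 3 cuts → 4 fragments:
  1–25 → 25 bp
  26–45 → 20 bp
  46–111 → 66 bp
  112–150 → 39 bp
Sorted largest to smallest: 66, 39, 25, 20 bp.

66, 39, 25, 20 bp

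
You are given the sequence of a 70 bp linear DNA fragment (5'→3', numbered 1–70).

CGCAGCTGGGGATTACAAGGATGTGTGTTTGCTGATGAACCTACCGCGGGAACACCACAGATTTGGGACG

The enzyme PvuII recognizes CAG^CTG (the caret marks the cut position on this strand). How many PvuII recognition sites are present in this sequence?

1

CAGCTG occurs starting at position 3.
PvuII cuts at 1 site.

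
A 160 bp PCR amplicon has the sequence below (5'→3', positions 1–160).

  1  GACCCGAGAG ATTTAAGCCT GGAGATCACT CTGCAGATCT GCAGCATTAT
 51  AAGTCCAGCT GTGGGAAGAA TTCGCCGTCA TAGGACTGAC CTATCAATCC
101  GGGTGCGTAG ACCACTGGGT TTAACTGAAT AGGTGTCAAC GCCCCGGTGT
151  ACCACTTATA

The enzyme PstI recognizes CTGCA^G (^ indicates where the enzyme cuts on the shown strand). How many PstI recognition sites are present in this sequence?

CTGCAG occurs starting at positions 31, 39.
PstI cuts at 2 sites.

2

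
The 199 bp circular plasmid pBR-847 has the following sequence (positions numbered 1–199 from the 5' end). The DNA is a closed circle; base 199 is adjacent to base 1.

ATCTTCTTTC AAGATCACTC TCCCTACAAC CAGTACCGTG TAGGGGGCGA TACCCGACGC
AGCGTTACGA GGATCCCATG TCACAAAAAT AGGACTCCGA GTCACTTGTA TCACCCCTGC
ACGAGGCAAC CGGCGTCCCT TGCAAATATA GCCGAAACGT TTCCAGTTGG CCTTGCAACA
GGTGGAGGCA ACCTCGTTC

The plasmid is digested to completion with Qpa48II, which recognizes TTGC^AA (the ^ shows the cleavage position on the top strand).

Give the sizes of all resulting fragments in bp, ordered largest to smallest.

Qpa48II sites (TTGCAA) start at positions 140, 173.
Qpa48II cuts after base 4 of each site, so after positions 143, 176.
Circular molecule, 2 cuts → 2 fragments:
  144–176 → 33 bp
  177–199 then 1–143 → 23 + 143 = 166 bp
Sorted largest to smallest: 166, 33 bp.

166, 33 bp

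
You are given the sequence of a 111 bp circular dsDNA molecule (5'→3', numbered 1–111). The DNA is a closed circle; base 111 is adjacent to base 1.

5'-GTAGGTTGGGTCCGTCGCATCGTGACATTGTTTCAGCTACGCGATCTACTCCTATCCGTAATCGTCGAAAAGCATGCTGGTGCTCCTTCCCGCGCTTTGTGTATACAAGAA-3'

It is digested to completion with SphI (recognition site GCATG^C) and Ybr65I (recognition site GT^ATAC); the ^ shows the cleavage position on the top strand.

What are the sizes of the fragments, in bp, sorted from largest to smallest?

The SphI site (GCATGC) starts at position 72.
SphI cuts after base 5 of each site (before the last base), so after position 76.
The Ybr65I site (GTATAC) starts at position 101.
Ybr65I cuts after base 2 of each site, so after position 102.
Combined cut positions: 76, 102.
Circular molecule, 2 cuts → 2 fragments:
  77–102 → 26 bp
  103–111 then 1–76 → 9 + 76 = 85 bp
Sorted largest to smallest: 85, 26 bp.

85, 26 bp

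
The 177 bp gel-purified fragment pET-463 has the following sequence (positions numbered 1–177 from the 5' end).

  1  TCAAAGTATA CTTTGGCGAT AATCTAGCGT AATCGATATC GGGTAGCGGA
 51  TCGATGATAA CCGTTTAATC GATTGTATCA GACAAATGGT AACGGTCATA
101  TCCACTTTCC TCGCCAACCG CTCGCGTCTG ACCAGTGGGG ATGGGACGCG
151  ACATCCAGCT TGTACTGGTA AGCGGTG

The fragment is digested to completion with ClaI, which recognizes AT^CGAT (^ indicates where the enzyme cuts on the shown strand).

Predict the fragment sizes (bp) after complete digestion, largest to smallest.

108, 33, 18, 18 bp

ClaI sites (ATCGAT) start at positions 32, 50, 68.
ClaI cuts after base 2 of each site, so after positions 33, 51, 69.
Linear molecule, 3 cuts → 4 fragments:
  1–33 → 33 bp
  34–51 → 18 bp
  52–69 → 18 bp
  70–177 → 108 bp
Sorted largest to smallest: 108, 33, 18, 18 bp.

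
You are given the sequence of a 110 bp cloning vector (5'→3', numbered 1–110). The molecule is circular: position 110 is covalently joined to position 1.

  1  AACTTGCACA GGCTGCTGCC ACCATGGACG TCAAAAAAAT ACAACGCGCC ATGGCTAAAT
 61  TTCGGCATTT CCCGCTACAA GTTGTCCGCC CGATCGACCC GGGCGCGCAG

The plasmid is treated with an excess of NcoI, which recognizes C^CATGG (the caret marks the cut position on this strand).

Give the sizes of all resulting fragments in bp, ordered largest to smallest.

NcoI sites (CCATGG) start at positions 22, 49.
NcoI cuts after the first base of each site, so after positions 22, 49.
Circular molecule, 2 cuts → 2 fragments:
  23–49 → 27 bp
  50–110 then 1–22 → 61 + 22 = 83 bp
Sorted largest to smallest: 83, 27 bp.

83, 27 bp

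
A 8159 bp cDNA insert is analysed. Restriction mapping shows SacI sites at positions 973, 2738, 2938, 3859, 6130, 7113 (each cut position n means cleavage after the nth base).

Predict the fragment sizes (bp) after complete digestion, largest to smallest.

Linear molecule, 6 cuts → 7 fragments:
  973 − 0 = 973 bp
  2738 − 973 = 1765 bp
  2938 − 2738 = 200 bp
  3859 − 2938 = 921 bp
  6130 − 3859 = 2271 bp
  7113 − 6130 = 983 bp
  8159 − 7113 = 1046 bp
Sorted largest to smallest: 2271, 1765, 1046, 983, 973, 921, 200 bp.

2271, 1765, 1046, 983, 973, 921, 200 bp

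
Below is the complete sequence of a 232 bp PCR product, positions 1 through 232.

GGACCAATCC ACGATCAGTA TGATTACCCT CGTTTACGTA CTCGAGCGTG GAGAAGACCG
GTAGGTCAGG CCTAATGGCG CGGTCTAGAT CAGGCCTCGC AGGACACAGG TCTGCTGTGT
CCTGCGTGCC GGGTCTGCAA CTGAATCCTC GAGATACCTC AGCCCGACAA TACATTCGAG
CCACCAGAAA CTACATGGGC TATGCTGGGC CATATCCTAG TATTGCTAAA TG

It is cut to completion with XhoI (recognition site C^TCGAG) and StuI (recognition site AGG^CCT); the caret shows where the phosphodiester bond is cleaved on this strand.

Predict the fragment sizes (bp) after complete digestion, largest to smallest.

84, 54, 41, 29, 24 bp

XhoI sites (CTCGAG) start at positions 41, 148.
XhoI cuts after the first base of each site, so after positions 41, 148.
StuI sites (AGGCCT) start at positions 68, 92.
StuI cuts after base 3 of each site, so after positions 70, 94.
Combined cut positions: 41, 70, 94, 148.
Linear molecule, 4 cuts → 5 fragments:
  1–41 → 41 bp
  42–70 → 29 bp
  71–94 → 24 bp
  95–148 → 54 bp
  149–232 → 84 bp
Sorted largest to smallest: 84, 54, 41, 29, 24 bp.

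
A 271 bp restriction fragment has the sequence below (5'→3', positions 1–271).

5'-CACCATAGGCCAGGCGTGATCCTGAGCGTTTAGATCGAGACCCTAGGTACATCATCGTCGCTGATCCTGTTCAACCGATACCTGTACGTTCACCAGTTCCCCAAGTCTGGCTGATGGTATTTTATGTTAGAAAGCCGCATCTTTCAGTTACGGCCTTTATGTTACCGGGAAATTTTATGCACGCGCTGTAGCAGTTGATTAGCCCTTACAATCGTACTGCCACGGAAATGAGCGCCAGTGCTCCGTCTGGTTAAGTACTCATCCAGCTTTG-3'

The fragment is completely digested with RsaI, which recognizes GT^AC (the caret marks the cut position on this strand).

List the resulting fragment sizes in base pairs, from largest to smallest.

130, 48, 41, 37, 15 bp

RsaI sites (GTAC) start at positions 47, 84, 214, 255.
RsaI cuts after base 2 of each site, so after positions 48, 85, 215, 256.
Linear molecule, 4 cuts → 5 fragments:
  1–48 → 48 bp
  49–85 → 37 bp
  86–215 → 130 bp
  216–256 → 41 bp
  257–271 → 15 bp
Sorted largest to smallest: 130, 48, 41, 37, 15 bp.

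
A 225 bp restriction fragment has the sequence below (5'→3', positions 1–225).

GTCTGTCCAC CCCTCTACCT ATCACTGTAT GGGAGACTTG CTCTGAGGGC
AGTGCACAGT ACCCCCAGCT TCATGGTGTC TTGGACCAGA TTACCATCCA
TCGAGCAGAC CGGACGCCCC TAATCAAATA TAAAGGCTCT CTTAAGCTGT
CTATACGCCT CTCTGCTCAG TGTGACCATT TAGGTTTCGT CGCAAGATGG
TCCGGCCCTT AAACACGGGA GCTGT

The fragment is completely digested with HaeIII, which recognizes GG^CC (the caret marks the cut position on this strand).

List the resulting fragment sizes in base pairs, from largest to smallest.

The HaeIII site (GGCC) starts at position 204.
HaeIII cuts after base 2 of each site, so after position 205.
Linear molecule, 1 cut → 2 fragments:
  1–205 → 205 bp
  206–225 → 20 bp
Sorted largest to smallest: 205, 20 bp.

205, 20 bp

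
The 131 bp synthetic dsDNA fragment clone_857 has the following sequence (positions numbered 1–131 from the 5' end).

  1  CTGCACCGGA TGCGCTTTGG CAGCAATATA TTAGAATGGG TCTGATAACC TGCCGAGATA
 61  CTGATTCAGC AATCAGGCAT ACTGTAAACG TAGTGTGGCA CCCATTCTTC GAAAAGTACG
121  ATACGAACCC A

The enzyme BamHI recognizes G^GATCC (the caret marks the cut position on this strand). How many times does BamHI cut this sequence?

0

No occurrence of GGATCC is present in the sequence.
BamHI does not cut: 0 sites.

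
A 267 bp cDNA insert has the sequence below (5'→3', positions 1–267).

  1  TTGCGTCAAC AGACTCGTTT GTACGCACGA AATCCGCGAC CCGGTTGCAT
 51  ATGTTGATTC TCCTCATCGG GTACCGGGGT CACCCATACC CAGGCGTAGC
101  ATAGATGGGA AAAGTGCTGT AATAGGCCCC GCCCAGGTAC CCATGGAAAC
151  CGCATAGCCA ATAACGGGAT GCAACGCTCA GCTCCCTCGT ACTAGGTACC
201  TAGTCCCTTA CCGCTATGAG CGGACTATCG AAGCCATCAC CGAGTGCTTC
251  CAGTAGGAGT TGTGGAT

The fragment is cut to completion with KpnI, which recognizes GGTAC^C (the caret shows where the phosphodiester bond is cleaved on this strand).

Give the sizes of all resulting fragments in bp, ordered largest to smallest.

74, 68, 66, 59 bp

KpnI sites (GGTACC) start at positions 70, 136, 195.
KpnI cuts after base 5 of each site (before the last base), so after positions 74, 140, 199.
Linear molecule, 3 cuts → 4 fragments:
  1–74 → 74 bp
  75–140 → 66 bp
  141–199 → 59 bp
  200–267 → 68 bp
Sorted largest to smallest: 74, 68, 66, 59 bp.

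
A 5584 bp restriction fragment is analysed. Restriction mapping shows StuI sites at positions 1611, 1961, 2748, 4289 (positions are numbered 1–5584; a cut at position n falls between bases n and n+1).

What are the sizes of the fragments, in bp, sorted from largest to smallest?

1611, 1541, 1295, 787, 350 bp

Linear molecule, 4 cuts → 5 fragments:
  1611 − 0 = 1611 bp
  1961 − 1611 = 350 bp
  2748 − 1961 = 787 bp
  4289 − 2748 = 1541 bp
  5584 − 4289 = 1295 bp
Sorted largest to smallest: 1611, 1541, 1295, 787, 350 bp.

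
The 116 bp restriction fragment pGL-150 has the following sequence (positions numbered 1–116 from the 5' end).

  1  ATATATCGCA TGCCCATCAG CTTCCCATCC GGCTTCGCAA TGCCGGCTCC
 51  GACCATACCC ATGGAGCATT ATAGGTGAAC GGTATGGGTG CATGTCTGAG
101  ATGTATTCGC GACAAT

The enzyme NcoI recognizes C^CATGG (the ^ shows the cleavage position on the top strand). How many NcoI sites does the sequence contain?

CCATGG occurs starting at position 59.
NcoI cuts at 1 site.

1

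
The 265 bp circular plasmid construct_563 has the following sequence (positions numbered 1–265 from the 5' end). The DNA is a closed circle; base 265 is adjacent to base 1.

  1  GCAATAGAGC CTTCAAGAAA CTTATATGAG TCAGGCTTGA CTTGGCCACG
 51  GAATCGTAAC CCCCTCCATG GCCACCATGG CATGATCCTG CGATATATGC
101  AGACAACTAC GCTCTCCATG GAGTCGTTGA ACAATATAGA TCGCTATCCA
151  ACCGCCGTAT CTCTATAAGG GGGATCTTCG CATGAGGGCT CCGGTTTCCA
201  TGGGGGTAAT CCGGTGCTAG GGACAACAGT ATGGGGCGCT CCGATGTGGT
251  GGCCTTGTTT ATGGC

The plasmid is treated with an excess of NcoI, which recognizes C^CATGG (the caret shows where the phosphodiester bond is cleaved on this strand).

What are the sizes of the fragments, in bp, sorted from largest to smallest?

NcoI sites (CCATGG) start at positions 66, 75, 116, 198.
NcoI cuts after the first base of each site, so after positions 66, 75, 116, 198.
Circular molecule, 4 cuts → 4 fragments:
  67–75 → 9 bp
  76–116 → 41 bp
  117–198 → 82 bp
  199–265 then 1–66 → 67 + 66 = 133 bp
Sorted largest to smallest: 133, 82, 41, 9 bp.

133, 82, 41, 9 bp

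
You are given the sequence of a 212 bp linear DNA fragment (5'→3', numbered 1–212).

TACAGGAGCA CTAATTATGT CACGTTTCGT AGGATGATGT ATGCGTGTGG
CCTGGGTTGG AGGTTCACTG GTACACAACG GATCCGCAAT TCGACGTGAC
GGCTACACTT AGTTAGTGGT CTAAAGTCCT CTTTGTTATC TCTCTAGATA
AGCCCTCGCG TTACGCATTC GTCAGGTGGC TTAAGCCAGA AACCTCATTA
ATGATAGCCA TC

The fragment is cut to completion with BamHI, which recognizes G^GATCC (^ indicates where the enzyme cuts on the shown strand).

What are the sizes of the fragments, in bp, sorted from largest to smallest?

132, 80 bp

The BamHI site (GGATCC) starts at position 80.
BamHI cuts after the first base of each site, so after position 80.
Linear molecule, 1 cut → 2 fragments:
  1–80 → 80 bp
  81–212 → 132 bp
Sorted largest to smallest: 132, 80 bp.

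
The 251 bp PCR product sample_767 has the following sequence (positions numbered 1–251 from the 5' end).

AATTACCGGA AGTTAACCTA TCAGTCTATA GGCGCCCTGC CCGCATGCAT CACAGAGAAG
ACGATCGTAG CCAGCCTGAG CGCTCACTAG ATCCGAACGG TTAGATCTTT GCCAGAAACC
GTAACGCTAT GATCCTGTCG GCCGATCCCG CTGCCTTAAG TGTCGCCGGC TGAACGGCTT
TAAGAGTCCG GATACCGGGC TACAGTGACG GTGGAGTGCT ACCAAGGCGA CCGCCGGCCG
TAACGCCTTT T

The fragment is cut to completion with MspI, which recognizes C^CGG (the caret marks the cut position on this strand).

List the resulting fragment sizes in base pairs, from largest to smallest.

MspI sites (CCGG) start at positions 6, 166, 188, 195, 234.
MspI cuts after the first base of each site, so after positions 6, 166, 188, 195, 234.
Linear molecule, 5 cuts → 6 fragments:
  1–6 → 6 bp
  7–166 → 160 bp
  167–188 → 22 bp
  189–195 → 7 bp
  196–234 → 39 bp
  235–251 → 17 bp
Sorted largest to smallest: 160, 39, 22, 17, 7, 6 bp.

160, 39, 22, 17, 7, 6 bp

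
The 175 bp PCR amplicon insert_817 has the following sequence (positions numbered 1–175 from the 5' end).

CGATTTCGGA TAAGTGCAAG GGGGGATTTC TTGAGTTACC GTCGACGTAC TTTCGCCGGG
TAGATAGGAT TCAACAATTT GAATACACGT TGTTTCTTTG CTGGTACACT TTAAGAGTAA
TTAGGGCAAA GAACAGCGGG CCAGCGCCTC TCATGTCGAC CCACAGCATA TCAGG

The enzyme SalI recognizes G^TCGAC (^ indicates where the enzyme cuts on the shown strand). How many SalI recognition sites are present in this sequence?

2

GTCGAC occurs starting at positions 41, 155.
SalI cuts at 2 sites.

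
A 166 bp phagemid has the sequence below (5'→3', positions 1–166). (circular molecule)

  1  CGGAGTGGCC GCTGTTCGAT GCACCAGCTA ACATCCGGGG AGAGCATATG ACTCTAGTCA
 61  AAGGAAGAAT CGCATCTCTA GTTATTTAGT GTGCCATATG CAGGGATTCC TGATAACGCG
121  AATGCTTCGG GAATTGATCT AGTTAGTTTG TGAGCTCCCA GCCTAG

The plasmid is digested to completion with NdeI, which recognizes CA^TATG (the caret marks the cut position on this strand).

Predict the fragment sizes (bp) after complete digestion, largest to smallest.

NdeI sites (CATATG) start at positions 45, 95.
NdeI cuts after base 2 of each site, so after positions 46, 96.
Circular molecule, 2 cuts → 2 fragments:
  47–96 → 50 bp
  97–166 then 1–46 → 70 + 46 = 116 bp
Sorted largest to smallest: 116, 50 bp.

116, 50 bp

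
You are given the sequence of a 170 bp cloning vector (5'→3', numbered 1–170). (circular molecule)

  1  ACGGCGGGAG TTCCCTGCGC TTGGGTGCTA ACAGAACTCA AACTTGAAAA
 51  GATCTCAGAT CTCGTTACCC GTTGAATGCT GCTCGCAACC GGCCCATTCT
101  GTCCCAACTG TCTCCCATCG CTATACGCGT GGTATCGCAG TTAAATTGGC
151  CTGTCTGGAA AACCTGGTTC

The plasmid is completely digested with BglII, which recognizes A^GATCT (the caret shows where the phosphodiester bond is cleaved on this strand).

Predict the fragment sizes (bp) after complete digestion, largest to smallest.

BglII sites (AGATCT) start at positions 50, 57.
BglII cuts after the first base of each site, so after positions 50, 57.
Circular molecule, 2 cuts → 2 fragments:
  51–57 → 7 bp
  58–170 then 1–50 → 113 + 50 = 163 bp
Sorted largest to smallest: 163, 7 bp.

163, 7 bp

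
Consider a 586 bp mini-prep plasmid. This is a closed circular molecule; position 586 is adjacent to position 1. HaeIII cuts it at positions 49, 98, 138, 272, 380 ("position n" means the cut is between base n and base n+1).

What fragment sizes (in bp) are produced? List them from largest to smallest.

Circular molecule, 5 cuts → 5 fragments:
  98 − 49 = 49 bp
  138 − 98 = 40 bp
  272 − 138 = 134 bp
  380 − 272 = 108 bp
  wrap: 586 − 380 + 49 = 255 bp
Sorted largest to smallest: 255, 134, 108, 49, 40 bp.

255, 134, 108, 49, 40 bp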